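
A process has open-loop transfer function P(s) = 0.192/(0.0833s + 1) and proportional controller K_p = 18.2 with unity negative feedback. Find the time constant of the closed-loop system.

τ = 0.0185 s

Closed loop: T(s) = K_p·P/(1+K_p·P) = 3.494/(0.0833s + 1 + 3.494), with pole at s = −(1 + 3.494)/0.0833 = −53.95.
Closed-loop time constant τ = 1/53.95 = 0.0185 s.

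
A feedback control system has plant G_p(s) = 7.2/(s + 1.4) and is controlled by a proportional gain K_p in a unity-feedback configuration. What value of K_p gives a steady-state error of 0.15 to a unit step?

Steady-state error for a unit step on this type-0 loop is 1/(1 + K_p·G_p(0)).
G_p(0) = 5.143. Require 1/(1 + K_p·5.143) = 0.15, so 1 + 5.143·K_p = 6.667.
K_p = (6.667 − 1)/5.143 = 1.1.

K_p = 1.1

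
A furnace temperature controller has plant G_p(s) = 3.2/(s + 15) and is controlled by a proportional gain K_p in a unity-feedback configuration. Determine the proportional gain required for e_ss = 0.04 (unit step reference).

The loop is type 0, so e_ss(step) = 1/(1 + K_pos) with K_pos = K_p·G_p(0).
G_p(0) = 0.2133. Require 1/(1 + K_p·0.2133) = 0.04, so 1 + 0.2133·K_p = 25.
K_p = (25 − 1)/0.2133 = 112.

K_p = 112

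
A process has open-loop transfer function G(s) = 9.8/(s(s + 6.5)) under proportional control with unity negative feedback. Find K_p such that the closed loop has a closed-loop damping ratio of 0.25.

K_p = 17.2

Closed-loop characteristic equation: s² + 6.5s + K_p·9.8 = 0.
So ω_n = √(9.8K_p) and 2ζω_n = 6.5, giving ζ = 6.5/(2√(9.8K_p)).
Setting ζ = 0.25: √(9.8K_p) = 6.5/(2·0.25) = 13, so K_p = 169/9.8 = 17.2.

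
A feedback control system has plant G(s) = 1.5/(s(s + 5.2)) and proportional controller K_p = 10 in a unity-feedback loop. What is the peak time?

T_p = 1.09 s

From 1 + K_pG(s) = 0: s² + 5.2s + 15 = 0 ⇒ ω_n = 3.873, ζ = 0.6713.
Damped frequency ω_d = ω_n√(1−ζ²) = 2.871 rad/s, so peak time T_p = π/ω_d = 1.09 s.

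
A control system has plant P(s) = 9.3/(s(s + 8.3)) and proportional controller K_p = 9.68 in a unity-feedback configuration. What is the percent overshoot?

Closed-loop characteristic equation: s² + 8.3s + 90.02 = 0, so ω_n = 9.488 rad/s and ζ = 8.3/(2·9.488) = 0.4374.
%OS = 100·exp(−πζ/√(1−ζ²)) = 100·exp(−π·0.4374/√0.8087) = 21.7%.

21.7%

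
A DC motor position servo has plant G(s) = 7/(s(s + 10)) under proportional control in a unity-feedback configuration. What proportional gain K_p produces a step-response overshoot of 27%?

From %OS = 100·exp(−πζ/√(1−ζ²)) = 27%, ζ = −ln(0.27)/√(π²+ln²(0.27)) = 0.3847.
Characteristic equation s² + 10s + 7K_p = 0 gives ζ = 10/(2√(7K_p)).
Setting ζ = 0.3847: √(7K_p) = 10/(2·0.3847) = 13, so K_p = 168.9/7 = 24.1.

K_p = 24.1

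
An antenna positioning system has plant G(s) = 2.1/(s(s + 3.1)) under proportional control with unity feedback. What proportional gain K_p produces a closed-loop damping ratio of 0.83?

K_p = 1.66

Closed-loop characteristic equation: s² + 3.1s + K_p·2.1 = 0.
So ω_n = √(2.1K_p) and 2ζω_n = 3.1, giving ζ = 3.1/(2√(2.1K_p)).
Setting ζ = 0.83: √(2.1K_p) = 3.1/(2·0.83) = 1.867, so K_p = 3.487/2.1 = 1.66.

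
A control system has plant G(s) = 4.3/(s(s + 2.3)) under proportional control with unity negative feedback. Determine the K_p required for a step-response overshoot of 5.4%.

From %OS = 100·exp(−πζ/√(1−ζ²)) = 5.4%, ζ = −ln(0.054)/√(π²+ln²(0.054)) = 0.6806.
Characteristic equation s² + 2.3s + 4.3K_p = 0 gives ζ = 2.3/(2√(4.3K_p)).
Setting ζ = 0.6806: √(4.3K_p) = 2.3/(2·0.6806) = 1.69, so K_p = 2.855/4.3 = 0.664.

K_p = 0.664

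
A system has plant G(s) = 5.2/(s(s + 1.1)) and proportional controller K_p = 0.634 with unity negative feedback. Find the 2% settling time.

T_s ≈ 7.27 s

The closed-loop denominator s² + 1.1s + 3.297 gives ω_n = √3.297 = 1.816 and ζ = 1.1/(2ω_n) = 0.3029.
2% settling time T_s ≈ 4/(ζω_n) = 4/0.55 = 7.27 s.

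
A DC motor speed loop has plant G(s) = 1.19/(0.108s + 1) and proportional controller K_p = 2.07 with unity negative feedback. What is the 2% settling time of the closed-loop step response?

T_s ≈ 0.125 s

Closed loop: T(s) = K_p·G/(1+K_p·G) = 2.463/(0.108s + 1 + 2.463), with pole at s = −(1 + 2.463)/0.108 = −32.07.
τ = 1/32.07 = 0.03118 s, so 2% settling time ≈ 4τ = 0.125 s.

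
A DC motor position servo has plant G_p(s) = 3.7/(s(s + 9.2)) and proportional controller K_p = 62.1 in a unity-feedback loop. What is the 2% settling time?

From 1 + K_pG_p(s) = 0: s² + 9.2s + 229.8 = 0 ⇒ ω_n = 15.16, ζ = 0.3035.
2% settling time T_s ≈ 4/(ζω_n) = 4/4.6 = 0.87 s.

T_s ≈ 0.87 s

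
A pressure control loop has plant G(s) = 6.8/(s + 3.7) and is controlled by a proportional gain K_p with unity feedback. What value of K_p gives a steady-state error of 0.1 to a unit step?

K_p = 4.9

The loop is type 0, so e_ss(step) = 1/(1 + K_pos) with K_pos = K_p·G(0).
G(0) = 1.838. Require 1/(1 + K_p·1.838) = 0.1, so 1 + 1.838·K_p = 10.
K_p = (10 − 1)/1.838 = 4.9.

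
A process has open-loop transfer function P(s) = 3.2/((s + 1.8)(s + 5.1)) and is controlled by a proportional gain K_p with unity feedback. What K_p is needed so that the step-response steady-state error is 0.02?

K_p = 141

The loop is type 0, so e_ss(step) = 1/(1 + K_pos) with K_pos = K_p·P(0).
P(0) = 0.3486. Require 1/(1 + K_p·0.3486) = 0.02, so 1 + 0.3486·K_p = 50.
K_p = (50 − 1)/0.3486 = 141.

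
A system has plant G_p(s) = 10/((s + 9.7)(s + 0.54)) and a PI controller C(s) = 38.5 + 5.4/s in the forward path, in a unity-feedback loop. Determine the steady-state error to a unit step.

The open loop C(s)G_p(s) has a pole at the origin (type 1), so the static position error constant is infinite and e_ss = 1/(1+∞) = 0.

0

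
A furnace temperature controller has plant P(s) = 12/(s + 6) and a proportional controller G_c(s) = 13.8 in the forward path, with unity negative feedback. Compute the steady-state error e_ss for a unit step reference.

The loop is type 0. Static position error constant K_pos = G_c(0)·P(0) = 13.8·2 = 27.6.
Steady-state error to a unit step: e_ss = 1/(1+K_pos) = 1/28.6 = 0.035.

0.035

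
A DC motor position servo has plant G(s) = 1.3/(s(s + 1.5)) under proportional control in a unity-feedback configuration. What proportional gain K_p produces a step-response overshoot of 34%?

From %OS = 100·exp(−πζ/√(1−ζ²)) = 34%, ζ = −ln(0.34)/√(π²+ln²(0.34)) = 0.3248.
Characteristic equation s² + 1.5s + 1.3K_p = 0 gives ζ = 1.5/(2√(1.3K_p)).
Setting ζ = 0.3248: √(1.3K_p) = 1.5/(2·0.3248) = 2.309, so K_p = 5.333/1.3 = 4.1.

K_p = 4.1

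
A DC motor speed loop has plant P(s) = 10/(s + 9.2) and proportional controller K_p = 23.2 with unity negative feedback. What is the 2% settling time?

Closed-loop transfer function: T(s) = K_p·P(s)/(1 + K_p·P(s)) = 232/(s + 9.2 + 232) = 232/(s + 241.2).
Time constant τ = 1/241.2 = 0.004146 s, so the 2% settling time is about 4τ = 0.0166 s.

T_s ≈ 0.0166 s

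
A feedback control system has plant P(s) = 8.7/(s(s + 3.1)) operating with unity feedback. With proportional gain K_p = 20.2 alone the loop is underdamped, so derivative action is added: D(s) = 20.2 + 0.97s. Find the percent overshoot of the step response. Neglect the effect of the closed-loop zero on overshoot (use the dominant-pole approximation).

21.9%

Forward path: (20.2 + 0.97s)·8.7/(s(s+3.1)). The closed-loop characteristic equation is s² + (3.1 + 8.7·0.97)s + 8.7·20.2 = 0.
That is s² + 11.54s + 175.7 = 0, so ω_n = 13.26 rad/s and ζ = 11.54/(2·13.26) = 0.4352.
%OS = 100·exp(−πζ/√(1−ζ²)) = 21.9%.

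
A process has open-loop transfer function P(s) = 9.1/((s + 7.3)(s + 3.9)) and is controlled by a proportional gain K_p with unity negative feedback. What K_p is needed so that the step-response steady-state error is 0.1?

K_p = 28.2

The loop is type 0, so e_ss(step) = 1/(1 + K_pos) with K_pos = K_p·P(0).
P(0) = 0.3196. Require 1/(1 + K_p·0.3196) = 0.1, so 1 + 0.3196·K_p = 10.
K_p = (10 − 1)/0.3196 = 28.2.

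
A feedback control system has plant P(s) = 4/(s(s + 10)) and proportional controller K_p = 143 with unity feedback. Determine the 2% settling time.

T_s ≈ 0.8 s

Closed-loop characteristic equation: s² + 10s + 572 = 0, so ω_n = 23.92 rad/s and ζ = 10/(2·23.92) = 0.2091.
2% settling time T_s ≈ 4/(ζω_n) = 4/5 = 0.8 s.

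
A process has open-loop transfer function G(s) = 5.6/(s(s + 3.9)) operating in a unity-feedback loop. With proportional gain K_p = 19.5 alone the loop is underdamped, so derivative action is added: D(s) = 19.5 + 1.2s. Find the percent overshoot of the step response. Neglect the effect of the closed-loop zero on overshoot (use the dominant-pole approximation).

Forward path: (19.5 + 1.2s)·5.6/(s(s+3.9)). The closed-loop characteristic equation is s² + (3.9 + 5.6·1.2)s + 5.6·19.5 = 0.
That is s² + 10.62s + 109.2 = 0, so ω_n = 10.45 rad/s and ζ = 10.62/(2·10.45) = 0.5081.
%OS = 100·exp(−πζ/√(1−ζ²)) = 15.7%.

15.7%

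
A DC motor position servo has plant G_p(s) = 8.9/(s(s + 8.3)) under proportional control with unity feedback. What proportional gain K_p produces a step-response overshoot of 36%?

K_p = 20.2

From %OS = 100·exp(−πζ/√(1−ζ²)) = 36%, ζ = −ln(0.36)/√(π²+ln²(0.36)) = 0.3093.
Characteristic equation s² + 8.3s + 8.9K_p = 0 gives ζ = 8.3/(2√(8.9K_p)).
Setting ζ = 0.3093: √(8.9K_p) = 8.3/(2·0.3093) = 13.42, so K_p = 180.1/8.9 = 20.2.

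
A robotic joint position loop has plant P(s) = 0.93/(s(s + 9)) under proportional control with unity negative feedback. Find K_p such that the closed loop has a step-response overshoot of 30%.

From %OS = 100·exp(−πζ/√(1−ζ²)) = 30%, ζ = −ln(0.3)/√(π²+ln²(0.3)) = 0.3579.
Characteristic equation s² + 9s + 0.93K_p = 0 gives ζ = 9/(2√(0.93K_p)).
Setting ζ = 0.3579: √(0.93K_p) = 9/(2·0.3579) = 12.57, so K_p = 158.1/0.93 = 170.

K_p = 170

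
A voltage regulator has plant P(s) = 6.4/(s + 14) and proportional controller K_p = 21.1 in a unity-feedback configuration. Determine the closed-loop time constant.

Closed-loop transfer function: T(s) = K_p·P(s)/(1 + K_p·P(s)) = 135/(s + 14 + 135) = 135/(s + 149).
Time constant τ = 1/149 = 0.00671 s.

τ = 0.00671 s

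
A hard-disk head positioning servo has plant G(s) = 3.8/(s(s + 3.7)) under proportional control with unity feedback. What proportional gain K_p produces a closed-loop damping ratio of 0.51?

K_p = 3.46

Closed-loop characteristic equation: s² + 3.7s + K_p·3.8 = 0.
So ω_n = √(3.8K_p) and 2ζω_n = 3.7, giving ζ = 3.7/(2√(3.8K_p)).
Setting ζ = 0.51: √(3.8K_p) = 3.7/(2·0.51) = 3.627, so K_p = 13.16/3.8 = 3.46.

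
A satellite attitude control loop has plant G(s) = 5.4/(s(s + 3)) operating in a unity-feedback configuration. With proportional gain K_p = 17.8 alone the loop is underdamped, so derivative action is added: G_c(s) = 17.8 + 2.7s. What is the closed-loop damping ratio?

Forward path: (17.8 + 2.7s)·5.4/(s(s+3)). The closed-loop characteristic equation is s² + (3 + 5.4·2.7)s + 5.4·17.8 = 0.
That is s² + 17.58s + 96.12 = 0, so ω_n = 9.804 rad/s and ζ = 17.58/(2·9.804) = 0.8966.

ζ = 0.897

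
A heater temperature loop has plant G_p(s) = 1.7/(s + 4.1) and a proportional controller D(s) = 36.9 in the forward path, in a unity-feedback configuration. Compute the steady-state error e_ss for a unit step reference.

0.0613

The loop is type 0. Static position error constant K_pos = D(0)·G_p(0) = 36.9·0.4146 = 15.3.
Steady-state error to a unit step: e_ss = 1/(1+K_pos) = 1/16.3 = 0.0613.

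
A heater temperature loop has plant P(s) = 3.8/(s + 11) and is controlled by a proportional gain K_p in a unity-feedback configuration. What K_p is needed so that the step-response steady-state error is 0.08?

K_p = 33.3

Steady-state error for a unit step on this type-0 loop is 1/(1 + K_p·P(0)).
P(0) = 0.3455. Require 1/(1 + K_p·0.3455) = 0.08, so 1 + 0.3455·K_p = 12.5.
K_p = (12.5 − 1)/0.3455 = 33.3.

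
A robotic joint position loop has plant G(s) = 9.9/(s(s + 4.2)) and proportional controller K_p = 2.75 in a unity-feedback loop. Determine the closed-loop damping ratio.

ζ = 0.402

1 + K_p·G(s) = 0 gives s² + 4.2s + 27.23 = 0.
Matching s² + 2ζω_n s + ω_n²: ω_n = √27.23 = 5.218 rad/s and 2ζω_n = 4.2, so ζ = 4.2/(2·5.218) = 0.402.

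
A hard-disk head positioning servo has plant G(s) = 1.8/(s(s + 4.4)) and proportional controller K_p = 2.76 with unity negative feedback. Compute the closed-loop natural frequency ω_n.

ω_n = 2.23 rad/s

The closed-loop denominator is s(s+4.4) + 2.76·1.8 = s² + 4.4s + 4.968.
Matching s² + 2ζω_n s + ω_n²: ω_n = √4.968 = 2.229 rad/s and 2ζω_n = 4.4, so ζ = 4.4/(2·2.229) = 0.987.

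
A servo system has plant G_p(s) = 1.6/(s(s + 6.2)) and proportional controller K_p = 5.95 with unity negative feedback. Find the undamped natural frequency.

ω_n = 3.09 rad/s

With unity feedback the closed-loop characteristic equation is s² + 6.2s + 5.95·1.6 = s² + 6.2s + 9.52 = 0.
So ω_n² = 9.52 ⇒ ω_n = 3.085 rad/s, and ζ = 6.2/(2ω_n) = 1.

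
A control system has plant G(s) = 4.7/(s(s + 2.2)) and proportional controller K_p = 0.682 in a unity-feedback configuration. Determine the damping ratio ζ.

ζ = 0.614

1 + K_p·G(s) = 0 gives s² + 2.2s + 3.205 = 0.
So ω_n² = 3.205 ⇒ ω_n = 1.79 rad/s, and ζ = 2.2/(2ω_n) = 0.614.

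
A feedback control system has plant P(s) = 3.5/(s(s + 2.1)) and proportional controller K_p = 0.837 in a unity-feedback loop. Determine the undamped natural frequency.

The closed-loop denominator is s(s+2.1) + 0.837·3.5 = s² + 2.1s + 2.929.
Matching s² + 2ζω_n s + ω_n²: ω_n = √2.929 = 1.712 rad/s and 2ζω_n = 2.1, so ζ = 2.1/(2·1.712) = 0.613.

ω_n = 1.71 rad/s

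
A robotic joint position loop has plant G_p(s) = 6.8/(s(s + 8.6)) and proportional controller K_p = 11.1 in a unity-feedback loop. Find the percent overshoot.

The closed-loop denominator s² + 8.6s + 75.48 gives ω_n = √75.48 = 8.688 and ζ = 8.6/(2ω_n) = 0.4949.
%OS = 100·exp(−πζ/√(1−ζ²)) = 100·exp(−π·0.4949/√0.755) = 16.7%.

16.7%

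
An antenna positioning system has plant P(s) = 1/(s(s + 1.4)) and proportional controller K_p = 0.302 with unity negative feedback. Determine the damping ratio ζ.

ζ = 1.27

1 + K_p·P(s) = 0 gives s² + 1.4s + 0.302 = 0.
So ω_n² = 0.302 ⇒ ω_n = 0.5495 rad/s, and ζ = 1.4/(2ω_n) = 1.27.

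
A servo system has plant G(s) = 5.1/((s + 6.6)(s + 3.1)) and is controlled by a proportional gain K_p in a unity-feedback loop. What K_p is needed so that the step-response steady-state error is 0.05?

The loop is type 0, so e_ss(step) = 1/(1 + K_pos) with K_pos = K_p·G(0).
G(0) = 0.2493. Require 1/(1 + K_p·0.2493) = 0.05, so 1 + 0.2493·K_p = 20.
K_p = (20 − 1)/0.2493 = 76.2.

K_p = 76.2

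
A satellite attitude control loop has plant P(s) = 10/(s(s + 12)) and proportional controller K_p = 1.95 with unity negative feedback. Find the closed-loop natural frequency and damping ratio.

The closed-loop denominator is s(s+12) + 1.95·10 = s² + 12s + 19.5.
Matching s² + 2ζω_n s + ω_n²: ω_n = √19.5 = 4.416 rad/s and 2ζω_n = 12, so ζ = 12/(2·4.416) = 1.36.

ω_n = 4.42 rad/s, ζ = 1.36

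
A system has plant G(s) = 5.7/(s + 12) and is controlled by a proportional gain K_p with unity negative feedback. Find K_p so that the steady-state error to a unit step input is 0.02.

K_p = 103

The loop is type 0, so e_ss(step) = 1/(1 + K_pos) with K_pos = K_p·G(0).
G(0) = 0.475. Require 1/(1 + K_p·0.475) = 0.02, so 1 + 0.475·K_p = 50.
K_p = (50 − 1)/0.475 = 103.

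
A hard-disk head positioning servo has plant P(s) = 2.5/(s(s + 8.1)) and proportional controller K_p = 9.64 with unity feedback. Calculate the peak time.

T_p = 1.13 s

From 1 + K_pP(s) = 0: s² + 8.1s + 24.1 = 0 ⇒ ω_n = 4.909, ζ = 0.825.
Damped frequency ω_d = ω_n√(1−ζ²) = 2.774 rad/s, so peak time T_p = π/ω_d = 1.13 s.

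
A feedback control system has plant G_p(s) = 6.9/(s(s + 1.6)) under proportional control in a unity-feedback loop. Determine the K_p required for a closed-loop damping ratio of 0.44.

K_p = 0.479

Closed-loop characteristic equation: s² + 1.6s + K_p·6.9 = 0.
So ω_n = √(6.9K_p) and 2ζω_n = 1.6, giving ζ = 1.6/(2√(6.9K_p)).
Setting ζ = 0.44: √(6.9K_p) = 1.6/(2·0.44) = 1.818, so K_p = 3.306/6.9 = 0.479.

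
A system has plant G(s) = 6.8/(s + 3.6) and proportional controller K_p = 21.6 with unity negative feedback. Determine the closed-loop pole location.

Closed-loop transfer function: T(s) = K_p·G(s)/(1 + K_p·G(s)) = 146.9/(s + 3.6 + 146.9) = 146.9/(s + 150.5).
The closed-loop pole is at s = −150.5.

s = -150.5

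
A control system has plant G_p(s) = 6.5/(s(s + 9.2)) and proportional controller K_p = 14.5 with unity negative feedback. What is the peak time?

From 1 + K_pG_p(s) = 0: s² + 9.2s + 94.25 = 0 ⇒ ω_n = 9.708, ζ = 0.4738.
Damped frequency ω_d = ω_n√(1−ζ²) = 8.549 rad/s, so peak time T_p = π/ω_d = 0.367 s.

T_p = 0.367 s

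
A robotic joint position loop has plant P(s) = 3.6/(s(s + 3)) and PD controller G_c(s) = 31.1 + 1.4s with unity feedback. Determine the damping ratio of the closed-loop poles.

ζ = 0.38

Forward path: (31.1 + 1.4s)·3.6/(s(s+3)). The closed-loop characteristic equation is s² + (3 + 3.6·1.4)s + 3.6·31.1 = 0.
That is s² + 8.04s + 112 = 0, so ω_n = 10.58 rad/s and ζ = 8.04/(2·10.58) = 0.3799.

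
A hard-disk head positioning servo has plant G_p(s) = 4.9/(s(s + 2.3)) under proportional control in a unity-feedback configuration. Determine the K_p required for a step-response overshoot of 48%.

From %OS = 100·exp(−πζ/√(1−ζ²)) = 48%, ζ = −ln(0.48)/√(π²+ln²(0.48)) = 0.2275.
Characteristic equation s² + 2.3s + 4.9K_p = 0 gives ζ = 2.3/(2√(4.9K_p)).
Setting ζ = 0.2275: √(4.9K_p) = 2.3/(2·0.2275) = 5.055, so K_p = 25.55/4.9 = 5.21.

K_p = 5.21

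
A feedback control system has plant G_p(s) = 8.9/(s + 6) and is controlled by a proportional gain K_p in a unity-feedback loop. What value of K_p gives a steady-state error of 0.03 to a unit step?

Steady-state error for a unit step on this type-0 loop is 1/(1 + K_p·G_p(0)).
G_p(0) = 1.483. Require 1/(1 + K_p·1.483) = 0.03, so 1 + 1.483·K_p = 33.33.
K_p = (33.33 − 1)/1.483 = 21.8.

K_p = 21.8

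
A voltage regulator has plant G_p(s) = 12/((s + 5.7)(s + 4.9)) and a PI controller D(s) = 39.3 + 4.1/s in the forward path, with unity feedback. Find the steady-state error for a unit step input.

The open loop D(s)G_p(s) has a pole at the origin (type 1), so the static position error constant is infinite and e_ss = 1/(1+∞) = 0.

0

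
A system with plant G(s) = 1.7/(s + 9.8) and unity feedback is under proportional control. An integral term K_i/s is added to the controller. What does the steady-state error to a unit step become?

0

Adding integral action puts a pole at s = 0 in the forward path, raising the system type to 1; a type-1 loop has zero steady-state error to a step.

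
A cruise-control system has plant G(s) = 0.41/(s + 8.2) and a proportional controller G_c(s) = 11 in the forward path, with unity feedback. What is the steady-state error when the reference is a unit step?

The loop is type 0. Static position error constant K_pos = G_c(0)·G(0) = 11·0.05 = 0.55.
Steady-state error to a unit step: e_ss = 1/(1+K_pos) = 1/1.55 = 0.645.

0.645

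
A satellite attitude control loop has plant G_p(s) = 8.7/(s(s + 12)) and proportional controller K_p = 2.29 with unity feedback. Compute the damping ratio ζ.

ζ = 1.34

With unity feedback the closed-loop characteristic equation is s² + 12s + 2.29·8.7 = s² + 12s + 19.92 = 0.
So ω_n² = 19.92 ⇒ ω_n = 4.464 rad/s, and ζ = 12/(2ω_n) = 1.34.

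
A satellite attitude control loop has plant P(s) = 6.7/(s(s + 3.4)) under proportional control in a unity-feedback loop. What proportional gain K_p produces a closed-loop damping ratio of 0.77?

K_p = 0.728

Closed-loop characteristic equation: s² + 3.4s + K_p·6.7 = 0.
So ω_n = √(6.7K_p) and 2ζω_n = 3.4, giving ζ = 3.4/(2√(6.7K_p)).
Setting ζ = 0.77: √(6.7K_p) = 3.4/(2·0.77) = 2.208, so K_p = 4.874/6.7 = 0.728.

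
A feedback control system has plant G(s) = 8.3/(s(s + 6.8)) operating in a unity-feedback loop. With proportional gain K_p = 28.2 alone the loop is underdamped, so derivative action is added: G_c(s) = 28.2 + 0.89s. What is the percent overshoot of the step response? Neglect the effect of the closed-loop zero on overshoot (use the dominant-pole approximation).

Forward path: (28.2 + 0.89s)·8.3/(s(s+6.8)). The closed-loop characteristic equation is s² + (6.8 + 8.3·0.89)s + 8.3·28.2 = 0.
That is s² + 14.19s + 234.1 = 0, so ω_n = 15.3 rad/s and ζ = 14.19/(2·15.3) = 0.4637.
%OS = 100·exp(−πζ/√(1−ζ²)) = 19.3%.

19.3%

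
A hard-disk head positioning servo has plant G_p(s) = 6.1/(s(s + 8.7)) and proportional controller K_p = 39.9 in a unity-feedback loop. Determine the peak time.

Closed-loop characteristic equation: s² + 8.7s + 243.4 = 0, so ω_n = 15.6 rad/s and ζ = 8.7/(2·15.6) = 0.2788.
Damped frequency ω_d = ω_n√(1−ζ²) = 14.98 rad/s, so peak time T_p = π/ω_d = 0.21 s.

T_p = 0.21 s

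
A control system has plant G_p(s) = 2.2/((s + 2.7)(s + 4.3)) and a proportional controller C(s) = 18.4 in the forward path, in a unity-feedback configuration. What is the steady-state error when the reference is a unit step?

The loop is type 0. Static position error constant K_pos = C(0)·G_p(0) = 18.4·0.1895 = 3.487.
Steady-state error to a unit step: e_ss = 1/(1+K_pos) = 1/4.487 = 0.223.

0.223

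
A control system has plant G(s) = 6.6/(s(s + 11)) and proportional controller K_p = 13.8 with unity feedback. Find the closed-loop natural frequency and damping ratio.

With unity feedback the closed-loop characteristic equation is s² + 11s + 13.8·6.6 = s² + 11s + 91.08 = 0.
Matching s² + 2ζω_n s + ω_n²: ω_n = √91.08 = 9.544 rad/s and 2ζω_n = 11, so ζ = 11/(2·9.544) = 0.576.

ω_n = 9.54 rad/s, ζ = 0.576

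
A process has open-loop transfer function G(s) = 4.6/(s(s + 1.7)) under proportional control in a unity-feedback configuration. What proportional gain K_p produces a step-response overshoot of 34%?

K_p = 1.49

From %OS = 100·exp(−πζ/√(1−ζ²)) = 34%, ζ = −ln(0.34)/√(π²+ln²(0.34)) = 0.3248.
Characteristic equation s² + 1.7s + 4.6K_p = 0 gives ζ = 1.7/(2√(4.6K_p)).
Setting ζ = 0.3248: √(4.6K_p) = 1.7/(2·0.3248) = 2.617, so K_p = 6.85/4.6 = 1.49.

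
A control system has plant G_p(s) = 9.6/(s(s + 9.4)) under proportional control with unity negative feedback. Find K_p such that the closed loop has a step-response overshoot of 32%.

K_p = 19.8

From %OS = 100·exp(−πζ/√(1−ζ²)) = 32%, ζ = −ln(0.32)/√(π²+ln²(0.32)) = 0.341.
Characteristic equation s² + 9.4s + 9.6K_p = 0 gives ζ = 9.4/(2√(9.6K_p)).
Setting ζ = 0.341: √(9.6K_p) = 9.4/(2·0.341) = 13.78, so K_p = 190/9.6 = 19.8.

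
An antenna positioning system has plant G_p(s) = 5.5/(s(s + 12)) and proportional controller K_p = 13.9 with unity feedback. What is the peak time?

From 1 + K_pG_p(s) = 0: s² + 12s + 76.45 = 0 ⇒ ω_n = 8.744, ζ = 0.6862.
Damped frequency ω_d = ω_n√(1−ζ²) = 6.36 rad/s, so peak time T_p = π/ω_d = 0.494 s.

T_p = 0.494 s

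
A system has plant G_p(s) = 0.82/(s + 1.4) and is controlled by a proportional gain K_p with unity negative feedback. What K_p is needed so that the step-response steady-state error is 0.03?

K_p = 55.2

Steady-state error for a unit step on this type-0 loop is 1/(1 + K_p·G_p(0)).
G_p(0) = 0.5857. Require 1/(1 + K_p·0.5857) = 0.03, so 1 + 0.5857·K_p = 33.33.
K_p = (33.33 − 1)/0.5857 = 55.2.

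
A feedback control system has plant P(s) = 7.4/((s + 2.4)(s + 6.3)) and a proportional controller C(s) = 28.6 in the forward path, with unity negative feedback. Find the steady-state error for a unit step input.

0.0667

The loop is type 0. Static position error constant K_pos = C(0)·P(0) = 28.6·0.4894 = 14.
Steady-state error to a unit step: e_ss = 1/(1+K_pos) = 1/15 = 0.0667.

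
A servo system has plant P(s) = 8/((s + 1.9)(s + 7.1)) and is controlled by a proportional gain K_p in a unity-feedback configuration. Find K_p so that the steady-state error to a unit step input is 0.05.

For a type-0 loop with proportional control, e_ss = 1/(1 + K_p·P(0)).
P(0) = 0.593. Require 1/(1 + K_p·0.593) = 0.05, so 1 + 0.593·K_p = 20.
K_p = (20 − 1)/0.593 = 32.

K_p = 32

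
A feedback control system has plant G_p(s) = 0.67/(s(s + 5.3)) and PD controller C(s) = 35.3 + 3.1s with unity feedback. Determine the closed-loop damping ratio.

ζ = 0.758

Forward path: (35.3 + 3.1s)·0.67/(s(s+5.3)). The closed-loop characteristic equation is s² + (5.3 + 0.67·3.1)s + 0.67·35.3 = 0.
That is s² + 7.377s + 23.65 = 0, so ω_n = 4.863 rad/s and ζ = 7.377/(2·4.863) = 0.7584.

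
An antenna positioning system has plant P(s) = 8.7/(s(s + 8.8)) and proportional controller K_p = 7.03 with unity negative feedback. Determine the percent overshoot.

The closed-loop denominator s² + 8.8s + 61.16 gives ω_n = √61.16 = 7.821 and ζ = 8.8/(2ω_n) = 0.5626.
%OS = 100·exp(−πζ/√(1−ζ²)) = 100·exp(−π·0.5626/√0.6835) = 11.8%.

11.8%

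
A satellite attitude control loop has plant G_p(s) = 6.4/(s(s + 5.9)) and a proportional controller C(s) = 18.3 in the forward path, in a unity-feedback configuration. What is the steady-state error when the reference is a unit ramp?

The loop has one pole at the origin (type 1). Velocity error constant K_v = lim_{s→0} s·C(s)G_p(s) = 18.3·6.4/5.9 = 19.85.
Steady-state error to a unit ramp: e_ss = 1/K_v = 0.0504.

0.0504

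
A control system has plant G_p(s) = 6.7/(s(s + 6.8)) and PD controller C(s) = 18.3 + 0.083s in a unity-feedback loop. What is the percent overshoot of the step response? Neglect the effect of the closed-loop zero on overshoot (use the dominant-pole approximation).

Forward path: (18.3 + 0.083s)·6.7/(s(s+6.8)). The closed-loop characteristic equation is s² + (6.8 + 6.7·0.083)s + 6.7·18.3 = 0.
That is s² + 7.356s + 122.6 = 0, so ω_n = 11.07 rad/s and ζ = 7.356/(2·11.07) = 0.3322.
%OS = 100·exp(−πζ/√(1−ζ²)) = 33.1%.

33.1%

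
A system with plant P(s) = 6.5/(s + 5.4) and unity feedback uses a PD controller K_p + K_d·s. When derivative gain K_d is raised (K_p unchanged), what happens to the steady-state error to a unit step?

At s = 0 the derivative term contributes nothing: C(0) = K_p regardless of K_d, so K_pos = K_p·P(0) and e_ss are unchanged.

unchanged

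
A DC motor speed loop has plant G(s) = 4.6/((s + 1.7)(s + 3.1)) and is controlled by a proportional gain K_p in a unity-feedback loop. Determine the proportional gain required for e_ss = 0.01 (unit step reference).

K_p = 113

The loop is type 0, so e_ss(step) = 1/(1 + K_pos) with K_pos = K_p·G(0).
G(0) = 0.8729. Require 1/(1 + K_p·0.8729) = 0.01, so 1 + 0.8729·K_p = 100.
K_p = (100 − 1)/0.8729 = 113.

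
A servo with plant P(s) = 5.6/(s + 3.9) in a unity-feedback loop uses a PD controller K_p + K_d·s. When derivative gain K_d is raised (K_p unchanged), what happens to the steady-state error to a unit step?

At s = 0 the derivative term contributes nothing: C(0) = K_p regardless of K_d, so K_pos = K_p·P(0) and e_ss are unchanged.

unchanged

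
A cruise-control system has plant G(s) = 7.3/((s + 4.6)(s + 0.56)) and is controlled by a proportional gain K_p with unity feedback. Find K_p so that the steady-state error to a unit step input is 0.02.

For a type-0 loop with proportional control, e_ss = 1/(1 + K_p·G(0)).
G(0) = 2.834. Require 1/(1 + K_p·2.834) = 0.02, so 1 + 2.834·K_p = 50.
K_p = (50 − 1)/2.834 = 17.3.

K_p = 17.3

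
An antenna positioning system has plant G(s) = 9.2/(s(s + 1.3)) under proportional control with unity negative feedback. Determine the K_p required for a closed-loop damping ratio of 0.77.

Closed-loop characteristic equation: s² + 1.3s + K_p·9.2 = 0.
So ω_n = √(9.2K_p) and 2ζω_n = 1.3, giving ζ = 1.3/(2√(9.2K_p)).
Setting ζ = 0.77: √(9.2K_p) = 1.3/(2·0.77) = 0.8442, so K_p = 0.7126/9.2 = 0.0775.

K_p = 0.0775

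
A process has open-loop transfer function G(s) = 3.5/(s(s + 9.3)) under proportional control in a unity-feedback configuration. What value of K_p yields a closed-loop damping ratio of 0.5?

K_p = 24.7

Closed-loop characteristic equation: s² + 9.3s + K_p·3.5 = 0.
So ω_n = √(3.5K_p) and 2ζω_n = 9.3, giving ζ = 9.3/(2√(3.5K_p)).
Setting ζ = 0.5: √(3.5K_p) = 9.3/(2·0.5) = 9.3, so K_p = 86.49/3.5 = 24.7.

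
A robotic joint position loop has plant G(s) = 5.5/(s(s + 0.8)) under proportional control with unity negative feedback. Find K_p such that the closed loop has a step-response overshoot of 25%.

From %OS = 100·exp(−πζ/√(1−ζ²)) = 25%, ζ = −ln(0.25)/√(π²+ln²(0.25)) = 0.4037.
Characteristic equation s² + 0.8s + 5.5K_p = 0 gives ζ = 0.8/(2√(5.5K_p)).
Setting ζ = 0.4037: √(5.5K_p) = 0.8/(2·0.4037) = 0.9908, so K_p = 0.9817/5.5 = 0.178.

K_p = 0.178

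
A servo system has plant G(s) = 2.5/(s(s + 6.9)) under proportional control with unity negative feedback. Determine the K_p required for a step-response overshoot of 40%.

From %OS = 100·exp(−πζ/√(1−ζ²)) = 40%, ζ = −ln(0.4)/√(π²+ln²(0.4)) = 0.28.
Characteristic equation s² + 6.9s + 2.5K_p = 0 gives ζ = 6.9/(2√(2.5K_p)).
Setting ζ = 0.28: √(2.5K_p) = 6.9/(2·0.28) = 12.32, so K_p = 151.8/2.5 = 60.7.

K_p = 60.7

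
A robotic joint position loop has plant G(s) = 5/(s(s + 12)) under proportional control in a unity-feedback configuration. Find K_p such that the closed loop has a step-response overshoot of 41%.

K_p = 96.6

From %OS = 100·exp(−πζ/√(1−ζ²)) = 41%, ζ = −ln(0.41)/√(π²+ln²(0.41)) = 0.273.
Characteristic equation s² + 12s + 5K_p = 0 gives ζ = 12/(2√(5K_p)).
Setting ζ = 0.273: √(5K_p) = 12/(2·0.273) = 21.98, so K_p = 483/5 = 96.6.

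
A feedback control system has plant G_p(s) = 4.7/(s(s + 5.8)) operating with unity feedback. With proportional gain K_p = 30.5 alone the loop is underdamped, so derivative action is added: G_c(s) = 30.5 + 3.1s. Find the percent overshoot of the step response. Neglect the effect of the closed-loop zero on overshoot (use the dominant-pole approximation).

Forward path: (30.5 + 3.1s)·4.7/(s(s+5.8)). The closed-loop characteristic equation is s² + (5.8 + 4.7·3.1)s + 4.7·30.5 = 0.
That is s² + 20.37s + 143.3 = 0, so ω_n = 11.97 rad/s and ζ = 20.37/(2·11.97) = 0.8507.
%OS = 100·exp(−πζ/√(1−ζ²)) = 0.62%.

0.62%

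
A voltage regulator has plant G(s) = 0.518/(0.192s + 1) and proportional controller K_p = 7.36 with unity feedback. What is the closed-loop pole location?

Closed loop: T(s) = K_p·G/(1+K_p·G) = 3.812/(0.192s + 1 + 3.812), with pole at s = −(1 + 3.812)/0.192 = −25.07.

s = -25.07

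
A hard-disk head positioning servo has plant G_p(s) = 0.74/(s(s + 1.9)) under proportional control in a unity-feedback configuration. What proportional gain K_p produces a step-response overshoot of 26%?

From %OS = 100·exp(−πζ/√(1−ζ²)) = 26%, ζ = −ln(0.26)/√(π²+ln²(0.26)) = 0.3941.
Characteristic equation s² + 1.9s + 0.74K_p = 0 gives ζ = 1.9/(2√(0.74K_p)).
Setting ζ = 0.3941: √(0.74K_p) = 1.9/(2·0.3941) = 2.411, so K_p = 5.811/0.74 = 7.85.

K_p = 7.85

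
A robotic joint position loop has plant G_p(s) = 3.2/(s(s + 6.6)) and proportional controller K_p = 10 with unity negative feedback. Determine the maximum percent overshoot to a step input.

From 1 + K_pG_p(s) = 0: s² + 6.6s + 32 = 0 ⇒ ω_n = 5.657, ζ = 0.5834.
%OS = 100·exp(−πζ/√(1−ζ²)) = 100·exp(−π·0.5834/√0.6597) = 10.5%.

10.5%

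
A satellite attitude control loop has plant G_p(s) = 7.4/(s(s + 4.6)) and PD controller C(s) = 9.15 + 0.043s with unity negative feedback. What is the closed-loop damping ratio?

ζ = 0.299

Forward path: (9.15 + 0.043s)·7.4/(s(s+4.6)). The closed-loop characteristic equation is s² + (4.6 + 7.4·0.043)s + 7.4·9.15 = 0.
That is s² + 4.918s + 67.71 = 0, so ω_n = 8.229 rad/s and ζ = 4.918/(2·8.229) = 0.2988.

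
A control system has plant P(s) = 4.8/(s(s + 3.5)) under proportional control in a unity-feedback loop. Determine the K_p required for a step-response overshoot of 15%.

K_p = 2.39

From %OS = 100·exp(−πζ/√(1−ζ²)) = 15%, ζ = −ln(0.15)/√(π²+ln²(0.15)) = 0.5169.
Characteristic equation s² + 3.5s + 4.8K_p = 0 gives ζ = 3.5/(2√(4.8K_p)).
Setting ζ = 0.5169: √(4.8K_p) = 3.5/(2·0.5169) = 3.385, so K_p = 11.46/4.8 = 2.39.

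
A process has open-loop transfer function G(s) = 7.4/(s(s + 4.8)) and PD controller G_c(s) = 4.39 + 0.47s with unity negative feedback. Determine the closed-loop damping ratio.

ζ = 0.726

Forward path: (4.39 + 0.47s)·7.4/(s(s+4.8)). The closed-loop characteristic equation is s² + (4.8 + 7.4·0.47)s + 7.4·4.39 = 0.
That is s² + 8.278s + 32.49 = 0, so ω_n = 5.7 rad/s and ζ = 8.278/(2·5.7) = 0.7262.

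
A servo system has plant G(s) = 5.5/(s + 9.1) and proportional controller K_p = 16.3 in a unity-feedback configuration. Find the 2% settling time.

Closed-loop transfer function: T(s) = K_p·G(s)/(1 + K_p·G(s)) = 89.65/(s + 9.1 + 89.65) = 89.65/(s + 98.75).
Time constant τ = 1/98.75 = 0.01013 s, so the 2% settling time is about 4τ = 0.0405 s.

T_s ≈ 0.0405 s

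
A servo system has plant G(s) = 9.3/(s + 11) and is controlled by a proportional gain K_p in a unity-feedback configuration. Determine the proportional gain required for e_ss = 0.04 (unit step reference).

K_p = 28.4

Steady-state error for a unit step on this type-0 loop is 1/(1 + K_p·G(0)).
G(0) = 0.8455. Require 1/(1 + K_p·0.8455) = 0.04, so 1 + 0.8455·K_p = 25.
K_p = (25 − 1)/0.8455 = 28.4.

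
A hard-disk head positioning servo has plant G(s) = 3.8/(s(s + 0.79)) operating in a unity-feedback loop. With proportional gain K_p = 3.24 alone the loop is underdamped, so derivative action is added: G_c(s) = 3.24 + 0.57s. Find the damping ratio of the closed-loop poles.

Forward path: (3.24 + 0.57s)·3.8/(s(s+0.79)). The closed-loop characteristic equation is s² + (0.79 + 3.8·0.57)s + 3.8·3.24 = 0.
That is s² + 2.956s + 12.31 = 0, so ω_n = 3.509 rad/s and ζ = 2.956/(2·3.509) = 0.4212.

ζ = 0.421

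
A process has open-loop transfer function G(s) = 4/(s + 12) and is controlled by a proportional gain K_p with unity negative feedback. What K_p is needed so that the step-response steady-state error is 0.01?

The loop is type 0, so e_ss(step) = 1/(1 + K_pos) with K_pos = K_p·G(0).
G(0) = 0.3333. Require 1/(1 + K_p·0.3333) = 0.01, so 1 + 0.3333·K_p = 100.
K_p = (100 − 1)/0.3333 = 297.

K_p = 297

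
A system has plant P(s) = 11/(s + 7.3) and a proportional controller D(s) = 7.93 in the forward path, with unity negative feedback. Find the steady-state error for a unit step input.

0.0772

The loop is type 0. Static position error constant K_pos = D(0)·P(0) = 7.93·1.507 = 11.95.
Steady-state error to a unit step: e_ss = 1/(1+K_pos) = 1/12.95 = 0.0772.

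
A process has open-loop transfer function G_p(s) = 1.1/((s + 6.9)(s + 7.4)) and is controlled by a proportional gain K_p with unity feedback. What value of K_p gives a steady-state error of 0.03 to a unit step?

The loop is type 0, so e_ss(step) = 1/(1 + K_pos) with K_pos = K_p·G_p(0).
G_p(0) = 0.02154. Require 1/(1 + K_p·0.02154) = 0.03, so 1 + 0.02154·K_p = 33.33.
K_p = (33.33 − 1)/0.02154 = 1500.

K_p = 1500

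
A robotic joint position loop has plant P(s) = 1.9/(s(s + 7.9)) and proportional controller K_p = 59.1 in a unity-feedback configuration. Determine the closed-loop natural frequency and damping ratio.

ω_n = 10.6 rad/s, ζ = 0.373

The closed-loop denominator is s(s+7.9) + 59.1·1.9 = s² + 7.9s + 112.3.
Matching s² + 2ζω_n s + ω_n²: ω_n = √112.3 = 10.6 rad/s and 2ζω_n = 7.9, so ζ = 7.9/(2·10.6) = 0.373.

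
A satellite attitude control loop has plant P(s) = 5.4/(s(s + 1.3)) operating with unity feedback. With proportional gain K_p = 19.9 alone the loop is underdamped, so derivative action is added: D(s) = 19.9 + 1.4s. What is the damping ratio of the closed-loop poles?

ζ = 0.427

Forward path: (19.9 + 1.4s)·5.4/(s(s+1.3)). The closed-loop characteristic equation is s² + (1.3 + 5.4·1.4)s + 5.4·19.9 = 0.
That is s² + 8.86s + 107.5 = 0, so ω_n = 10.37 rad/s and ζ = 8.86/(2·10.37) = 0.4273.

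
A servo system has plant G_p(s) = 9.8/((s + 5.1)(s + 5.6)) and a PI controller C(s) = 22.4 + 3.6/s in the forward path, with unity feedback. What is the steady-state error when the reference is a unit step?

0

The open loop C(s)G_p(s) has a pole at the origin (type 1), so the static position error constant is infinite and e_ss = 1/(1+∞) = 0.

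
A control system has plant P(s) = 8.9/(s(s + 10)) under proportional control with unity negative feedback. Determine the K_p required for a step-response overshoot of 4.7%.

K_p = 5.77

From %OS = 100·exp(−πζ/√(1−ζ²)) = 4.7%, ζ = −ln(0.047)/√(π²+ln²(0.047)) = 0.6975.
Characteristic equation s² + 10s + 8.9K_p = 0 gives ζ = 10/(2√(8.9K_p)).
Setting ζ = 0.6975: √(8.9K_p) = 10/(2·0.6975) = 7.169, so K_p = 51.39/8.9 = 5.77.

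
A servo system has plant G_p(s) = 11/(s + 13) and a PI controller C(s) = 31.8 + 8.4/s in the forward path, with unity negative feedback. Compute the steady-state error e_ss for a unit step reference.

The open loop C(s)G_p(s) has a pole at the origin (type 1), so the static position error constant is infinite and e_ss = 1/(1+∞) = 0.

0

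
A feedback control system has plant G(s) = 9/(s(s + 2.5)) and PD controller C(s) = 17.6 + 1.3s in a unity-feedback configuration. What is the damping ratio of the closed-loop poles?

Forward path: (17.6 + 1.3s)·9/(s(s+2.5)). The closed-loop characteristic equation is s² + (2.5 + 9·1.3)s + 9·17.6 = 0.
That is s² + 14.2s + 158.4 = 0, so ω_n = 12.59 rad/s and ζ = 14.2/(2·12.59) = 0.5641.

ζ = 0.564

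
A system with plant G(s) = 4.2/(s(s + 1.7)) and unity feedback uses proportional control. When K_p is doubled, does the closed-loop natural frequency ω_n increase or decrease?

increase

ω_n = √(4.2·K_p), which grows with K_p.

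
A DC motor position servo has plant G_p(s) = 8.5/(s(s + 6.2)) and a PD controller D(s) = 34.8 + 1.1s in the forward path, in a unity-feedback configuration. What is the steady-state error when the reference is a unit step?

0

The open loop D(s)G_p(s) has a pole at the origin (type 1), so the static position error constant is infinite and e_ss = 1/(1+∞) = 0.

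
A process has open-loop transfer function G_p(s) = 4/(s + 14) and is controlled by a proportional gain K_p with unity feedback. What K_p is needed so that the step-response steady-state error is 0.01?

K_p = 346

Steady-state error for a unit step on this type-0 loop is 1/(1 + K_p·G_p(0)).
G_p(0) = 0.2857. Require 1/(1 + K_p·0.2857) = 0.01, so 1 + 0.2857·K_p = 100.
K_p = (100 − 1)/0.2857 = 346.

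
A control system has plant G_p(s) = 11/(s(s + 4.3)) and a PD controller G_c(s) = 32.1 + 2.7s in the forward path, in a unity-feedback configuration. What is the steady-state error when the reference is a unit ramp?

The loop has one pole at the origin (type 1). Velocity error constant K_v = lim_{s→0} s·G_c(s)G_p(s) = 32.1·11/4.3 = 82.12.
Steady-state error to a unit ramp: e_ss = 1/K_v = 0.0122.

0.0122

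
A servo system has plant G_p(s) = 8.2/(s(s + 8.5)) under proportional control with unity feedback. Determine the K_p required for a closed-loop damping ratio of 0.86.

K_p = 2.98

Closed-loop characteristic equation: s² + 8.5s + K_p·8.2 = 0.
So ω_n = √(8.2K_p) and 2ζω_n = 8.5, giving ζ = 8.5/(2√(8.2K_p)).
Setting ζ = 0.86: √(8.2K_p) = 8.5/(2·0.86) = 4.942, so K_p = 24.42/8.2 = 2.98.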